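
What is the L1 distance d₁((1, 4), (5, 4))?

Σ|x_i - y_i| = |1 - 5| + |4 - 4| = 4 + 0 = 4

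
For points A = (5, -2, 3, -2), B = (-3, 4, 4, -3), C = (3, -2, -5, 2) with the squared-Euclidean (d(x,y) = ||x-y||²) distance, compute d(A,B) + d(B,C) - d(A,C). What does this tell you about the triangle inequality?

d(A,B) = 8² + 6² + 1² + 1² = 102, d(B,C) = 6² + 6² + 9² + 5² = 178, d(A,C) = 2² + 0² + 8² + 4² = 84.
d(A,B) + d(B,C) - d(A,C) = 102 + 178 - 84 = 280 - 84 = 196. This is ≥ 0, so the triangle inequality holds for these points.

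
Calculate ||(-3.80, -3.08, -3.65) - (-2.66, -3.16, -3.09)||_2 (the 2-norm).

(Σ|x_i - y_i|^2)^(1/2) = (|-3.8 - (-2.66)|^2 + |-3.08 - (-3.16)|^2 + |-3.65 - (-3.09)|^2)^(1/2)
= (1.14^2 + 0.08^2 + 0.56^2)^(1/2) = (1.2996 + 0.0064 + 0.3136)^(1/2) = (1.6196)^(1/2) ≈ 1.2726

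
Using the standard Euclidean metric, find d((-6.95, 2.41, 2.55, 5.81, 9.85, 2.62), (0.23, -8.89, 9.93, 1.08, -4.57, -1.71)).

√(Σ(x_i - y_i)²) = √((-6.95 - 0.23)² + (2.41 - (-8.89))² + (2.55 - 9.93)² + (5.81 - 1.08)² + (9.85 - (-4.57))² + (2.62 - (-1.71))²)
= √((-7.18)² + 11.3² + (-7.38)² + 4.73² + 14.42² + 4.33²) = √(51.5524 + 127.69 + 54.4644 + 22.3729 + 207.9364 + 18.7489) = √482.765 ≈ 21.9719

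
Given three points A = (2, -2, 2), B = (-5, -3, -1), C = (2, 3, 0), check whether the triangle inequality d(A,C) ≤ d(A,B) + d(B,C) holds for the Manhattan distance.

d(A,B) = 7 + 1 + 3 = 11, d(B,C) = 7 + 6 + 1 = 14, d(A,C) = 0 + 5 + 2 = 7.
d(A,C) = 7 ≤ 11 + 14 = 25. Triangle inequality is satisfied.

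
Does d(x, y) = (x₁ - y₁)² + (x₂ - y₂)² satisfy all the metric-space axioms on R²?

No. The squared Euclidean distance fails the triangle inequality. Counterexample: x = (0, 0), y = (1, 4), z = (2, 8). d(x,z) = 2² + 8² = 68, but d(x,y) + d(y,z) = (1² + 4²) + (1² + 4²) = 17 + 17 = 34. Since 68 > 34, the triangle inequality is violated. (Note: √d, the ordinary Euclidean distance, IS a metric.)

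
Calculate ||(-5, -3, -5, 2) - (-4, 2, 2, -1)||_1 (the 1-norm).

Σ|x_i - y_i| = |-5 - (-4)| + |-3 - 2| + |-5 - 2| + |2 - (-1)| = 1 + 5 + 7 + 3 = 16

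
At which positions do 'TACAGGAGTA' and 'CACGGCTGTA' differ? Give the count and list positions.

Differing positions: 1, 4, 6, 7. Hamming distance = 4.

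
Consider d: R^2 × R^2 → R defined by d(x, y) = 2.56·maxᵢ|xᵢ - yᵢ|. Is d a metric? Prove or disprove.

Yes. The L∞ (Chebyshev) norm induces a metric on R^2, and multiplying a metric by a positive constant 2.56 > 0 preserves all four axioms: non-negativity (2.56·||x-y|| ≥ 0), identity (2.56·||x-y|| = 0 ⟺ ||x-y|| = 0 ⟺ x = y), symmetry (||x-y|| = ||y-x||), and the triangle inequality (2.56·||x-z|| ≤ 2.56·||x-y|| + 2.56·||y-z||). So d is a metric.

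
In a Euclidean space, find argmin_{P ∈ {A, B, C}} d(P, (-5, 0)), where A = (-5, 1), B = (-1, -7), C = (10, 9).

Distances: d(A) = 1, d(B) ≈ 8.0623, d(C) ≈ 17.4929. Nearest: A = (-5, 1) with distance 1.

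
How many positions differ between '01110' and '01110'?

Differing positions: none. Hamming distance = 0.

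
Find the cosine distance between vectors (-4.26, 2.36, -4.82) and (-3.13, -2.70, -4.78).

With u = (-4.26, 2.36, -4.82), v = (-3.13, -2.70, -4.78):
u·v = (-4.26)·(-3.13) + 2.36·(-2.7) + (-4.82)·(-4.78) = 13.3338 + (-6.372) + 23.0396 = 30.0014.
|u| = √((-4.26)² + 2.36² + (-4.82)²) = √(18.1476 + 5.5696 + 23.2324) = √46.9496, |v| = √((-3.13)² + (-2.7)² + (-4.78)²) = √(9.7969 + 7.29 + 22.8484) = √39.9353.
cos θ = (u·v)/(|u||v|) = 30.0014/(√46.9496·√39.9353) ≈ 0.6929
Cosine distance = 1 - cos θ ≈ 1 - 0.6929 = 0.3071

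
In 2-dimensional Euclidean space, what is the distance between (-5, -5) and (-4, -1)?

√(Σ(x_i - y_i)²) = √((-5 - (-4))² + (-5 - (-1))²)
= √((-1)² + (-4)²) = √(1 + 16) = √17 ≈ 4.1231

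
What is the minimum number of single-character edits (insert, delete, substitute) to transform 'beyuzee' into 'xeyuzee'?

Let D[i][j] be the edit distance between the first i characters of 'beyuzee' and the first j characters of 'xeyuzee', with D[i][0] = i, D[0][j] = j, and D[i][j] = D[i-1][j-1] if the characters match, else 1 + min(D[i-1][j], D[i][j-1], D[i-1][j-1]). Filling the table (rows: prefixes of 'beyuzee', columns: prefixes of 'xeyuzee'):
     ε  x  e  y  u  z  e  e
  ε  0  1  2  3  4  5  6  7
  b  1  1  2  3  4  5  6  7
  e  2  2  1  2  3  4  5  6
  y  3  3  2  1  2  3  4  5
  u  4  4  3  2  1  2  3  4
  z  5  5  4  3  2  1  2  3
  e  6  6  5  4  3  2  1  2
  e  7  7  6  5  4  3  2  1
The bottom-right entry gives D[7][7] = 1, so no sequence of fewer than 1 edit works. Backtracking through the table gives one optimal edit sequence (1 edit):
  beyuzee → xeyuzee (sub b→x @1)
Edit distance = 1.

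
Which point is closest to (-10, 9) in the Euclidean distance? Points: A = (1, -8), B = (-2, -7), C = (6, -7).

Distances: d(A) ≈ 20.2485, d(B) ≈ 17.8885, d(C) ≈ 22.6274. Nearest: B = (-2, -7) with distance 17.8885.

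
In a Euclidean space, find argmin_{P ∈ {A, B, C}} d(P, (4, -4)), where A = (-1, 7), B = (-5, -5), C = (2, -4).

Distances: d(A) ≈ 12.083, d(B) ≈ 9.0554, d(C) = 2. Nearest: C = (2, -4) with distance 2.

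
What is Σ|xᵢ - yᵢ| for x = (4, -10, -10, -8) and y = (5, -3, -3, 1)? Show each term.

Σ|x_i - y_i| = |4 - 5| + |-10 - (-3)| + |-10 - (-3)| + |-8 - 1| = 1 + 7 + 7 + 9 = 24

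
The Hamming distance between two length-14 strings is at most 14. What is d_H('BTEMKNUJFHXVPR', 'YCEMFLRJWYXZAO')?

Differing positions: 1, 2, 5, 6, 7, 9, 10, 12, 13, 14. Hamming distance = 10. The maximum possible Hamming distance for length-14 strings is 14, so d_H/14 = 10/14 ≈ 0.7143.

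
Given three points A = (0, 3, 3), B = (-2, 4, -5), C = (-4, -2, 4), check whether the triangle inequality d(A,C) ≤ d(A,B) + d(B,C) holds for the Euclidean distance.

d(A,B) = √(2² + 1² + 8²) = √69 ≈ 8.3066, d(B,C) = √(2² + 6² + 9²) = √121 = 11, d(A,C) = √(4² + 5² + 1²) = √42 ≈ 6.4807.
d(A,C) ≈ 6.4807 ≤ 8.3066 + 11 = 19.3066. Triangle inequality is satisfied.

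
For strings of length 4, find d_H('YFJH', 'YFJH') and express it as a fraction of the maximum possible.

Differing positions: none. Hamming distance = 0. The maximum possible Hamming distance for length-4 strings is 4, so d_H/4 = 0/4 = 0.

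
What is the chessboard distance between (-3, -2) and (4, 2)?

max(|x_i - y_i|) = max(|-3 - 4|, |-2 - 2|) = max(7, 4) = 7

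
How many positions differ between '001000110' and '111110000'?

Differing positions: 1, 2, 4, 5, 7, 8. Hamming distance = 6.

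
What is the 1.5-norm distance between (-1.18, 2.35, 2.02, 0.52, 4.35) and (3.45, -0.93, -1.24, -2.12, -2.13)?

(Σ|x_i - y_i|^1.5)^(1/1.5) = (|-1.18 - 3.45|^1.5 + |2.35 - (-0.93)|^1.5 + |2.02 - (-1.24)|^1.5 + |0.52 - (-2.12)|^1.5 + |4.35 - (-2.13)|^1.5)^(1/1.5)
= (4.63^1.5 + 3.28^1.5 + 3.26^1.5 + 2.64^1.5 + 6.48^1.5)^(1/1.5) ≈ (9.9626 + 5.9403 + 5.8861 + 4.2895 + 16.4954)^(1/1.5) = (42.5739)^(1/1.5) ≈ 12.1926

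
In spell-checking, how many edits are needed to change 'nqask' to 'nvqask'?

Let D[i][j] be the edit distance between the first i characters of 'nqask' and the first j characters of 'nvqask', with D[i][0] = i, D[0][j] = j, and D[i][j] = D[i-1][j-1] if the characters match, else 1 + min(D[i-1][j], D[i][j-1], D[i-1][j-1]). Filling the table (rows: prefixes of 'nqask', columns: prefixes of 'nvqask'):
     ε  n  v  q  a  s  k
  ε  0  1  2  3  4  5  6
  n  1  0  1  2  3  4  5
  q  2  1  1  1  2  3  4
  a  3  2  2  2  1  2  3
  s  4  3  3  3  2  1  2
  k  5  4  4  4  3  2  1
The bottom-right entry gives D[5][6] = 1, so no sequence of fewer than 1 edit works. Backtracking through the table gives one optimal edit sequence (1 edit):
  nqask → nvqask (ins v @2)
Edit distance = 1.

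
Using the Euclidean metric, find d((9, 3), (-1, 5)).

√(Σ(x_i - y_i)²) = √((9 - (-1))² + (3 - 5)²)
= √(10² + (-2)²) = √(100 + 4) = √104 ≈ 10.198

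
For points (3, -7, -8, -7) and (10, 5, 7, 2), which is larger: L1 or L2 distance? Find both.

L1 = |3 - 10| + |-7 - 5| + |-8 - 7| + |-7 - 2| = 7 + 12 + 15 + 9 = 43
L2 = √(7² + 12² + 15² + 9²) = √499 ≈ 22.3383
L1 ≥ L2 always (equality iff movement is along one axis); L1 > L2 here.
Ratio L1/L2 = 43/√499 ≈ 1.9249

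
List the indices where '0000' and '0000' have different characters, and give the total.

Differing positions: none. Hamming distance = 0.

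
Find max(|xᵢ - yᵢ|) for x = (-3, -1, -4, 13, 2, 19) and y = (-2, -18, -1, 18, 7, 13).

max(|x_i - y_i|) = max(|-3 - (-2)|, |-1 - (-18)|, |-4 - (-1)|, |13 - 18|, |2 - 7|, |19 - 13|) = max(1, 17, 3, 5, 5, 6) = 17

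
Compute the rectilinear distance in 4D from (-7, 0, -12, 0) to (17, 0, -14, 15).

Σ|x_i - y_i| = |-7 - 17| + |0 - 0| + |-12 - (-14)| + |0 - 15| = 24 + 0 + 2 + 15 = 41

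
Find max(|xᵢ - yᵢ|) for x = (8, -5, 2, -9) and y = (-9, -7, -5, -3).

max(|x_i - y_i|) = max(|8 - (-9)|, |-5 - (-7)|, |2 - (-5)|, |-9 - (-3)|) = max(17, 2, 7, 6) = 17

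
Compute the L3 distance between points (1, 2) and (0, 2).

(Σ|x_i - y_i|^3)^(1/3) = (|1 - 0|^3 + |2 - 2|^3)^(1/3)
= (1^3 + 0^3)^(1/3) = (1 + 0)^(1/3) = (1)^(1/3) = 1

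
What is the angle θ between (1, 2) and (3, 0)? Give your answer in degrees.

With u = (1, 2), v = (3, 0):
u·v = 1·3 + 2·0 = 3 + 0 = 3.
|u| = √(1² + 2²) = √5, |v| = √(3² + 0²) = √9, so |u||v| = √(5·9) = √45.
cos θ = (u·v)/(|u||v|) = 3/√45 ≈ 0.447214
θ = arccos(0.447214) ≈ 63.43°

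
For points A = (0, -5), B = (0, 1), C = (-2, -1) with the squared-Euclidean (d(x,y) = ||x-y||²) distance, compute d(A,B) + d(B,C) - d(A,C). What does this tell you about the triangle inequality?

d(A,B) = 0² + 6² = 36, d(B,C) = 2² + 2² = 8, d(A,C) = 2² + 4² = 20.
d(A,B) + d(B,C) - d(A,C) = 36 + 8 - 20 = 44 - 20 = 24. This is ≥ 0, so the triangle inequality holds for these points.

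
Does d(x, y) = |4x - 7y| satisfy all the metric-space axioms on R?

No. d fails symmetry: d(9, 7) = |4·9 - 7·7| = |-13| = 13, but d(7, 9) = |4·7 - 7·9| = |-35| = 35. Since 13 ≠ 35, d(x,y) ≠ d(y,x) in general.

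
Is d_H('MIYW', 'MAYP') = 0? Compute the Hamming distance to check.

Differing positions: 2, 4. Hamming distance = 2, so the claim that d_H = 0 is false.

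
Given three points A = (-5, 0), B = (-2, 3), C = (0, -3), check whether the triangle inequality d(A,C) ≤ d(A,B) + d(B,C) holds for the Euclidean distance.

d(A,B) = √(3² + 3²) = √18 ≈ 4.2426, d(B,C) = √(2² + 6²) = √40 ≈ 6.3246, d(A,C) = √(5² + 3²) = √34 ≈ 5.831.
d(A,C) ≈ 5.831 ≤ 4.2426 + 6.3246 = 10.5672. Triangle inequality is satisfied.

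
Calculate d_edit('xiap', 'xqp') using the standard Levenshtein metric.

Let D[i][j] be the edit distance between the first i characters of 'xiap' and the first j characters of 'xqp', with D[i][0] = i, D[0][j] = j, and D[i][j] = D[i-1][j-1] if the characters match, else 1 + min(D[i-1][j], D[i][j-1], D[i-1][j-1]). Filling the table (rows: prefixes of 'xiap', columns: prefixes of 'xqp'):
     ε  x  q  p
  ε  0  1  2  3
  x  1  0  1  2
  i  2  1  1  2
  a  3  2  2  2
  p  4  3  3  2
The bottom-right entry gives D[4][3] = 2, so no sequence of fewer than 2 edits works. Backtracking through the table gives one optimal edit sequence (2 edits):
  xiap → xap (del i @2)
  xap → xqp (sub a→q @2)
Edit distance = 2.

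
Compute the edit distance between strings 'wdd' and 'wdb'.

Let D[i][j] be the edit distance between the first i characters of 'wdd' and the first j characters of 'wdb', with D[i][0] = i, D[0][j] = j, and D[i][j] = D[i-1][j-1] if the characters match, else 1 + min(D[i-1][j], D[i][j-1], D[i-1][j-1]). Filling the table (rows: prefixes of 'wdd', columns: prefixes of 'wdb'):
     ε  w  d  b
  ε  0  1  2  3
  w  1  0  1  2
  d  2  1  0  1
  d  3  2  1  1
The bottom-right entry gives D[3][3] = 1, so no sequence of fewer than 1 edit works. Backtracking through the table gives one optimal edit sequence (1 edit):
  wdd → wdb (sub d→b @3)
Edit distance = 1.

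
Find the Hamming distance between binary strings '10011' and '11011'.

Differing positions: 2. Hamming distance = 1.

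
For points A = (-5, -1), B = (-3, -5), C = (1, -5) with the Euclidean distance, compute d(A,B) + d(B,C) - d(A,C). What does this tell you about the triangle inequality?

d(A,B) = √(2² + 4²) = √20 ≈ 4.4721, d(B,C) = √(4² + 0²) = √16 = 4, d(A,C) = √(6² + 4²) = √52 ≈ 7.2111.
d(A,B) + d(B,C) - d(A,C) = 4.4721 + 4 - 7.2111 = 8.4721 - 7.2111 = 1.261 (to 4 decimal places). This is ≥ 0, so the triangle inequality holds for these points.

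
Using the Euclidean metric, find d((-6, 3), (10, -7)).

√(Σ(x_i - y_i)²) = √((-6 - 10)² + (3 - (-7))²)
= √((-16)² + 10²) = √(256 + 100) = √356 ≈ 18.868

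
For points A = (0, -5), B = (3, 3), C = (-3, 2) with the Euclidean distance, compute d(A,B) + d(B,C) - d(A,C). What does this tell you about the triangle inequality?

d(A,B) = √(3² + 8²) = √73 ≈ 8.544, d(B,C) = √(6² + 1²) = √37 ≈ 6.0828, d(A,C) = √(3² + 7²) = √58 ≈ 7.6158.
d(A,B) + d(B,C) - d(A,C) = 8.544 + 6.0828 - 7.6158 = 14.6268 - 7.6158 = 7.011 (to 4 decimal places). This is ≥ 0, so the triangle inequality holds for these points.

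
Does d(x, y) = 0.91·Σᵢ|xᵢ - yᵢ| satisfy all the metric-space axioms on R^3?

Yes. The L1 (Manhattan) norm induces a metric on R^3, and multiplying a metric by a positive constant 0.91 > 0 preserves all four axioms: non-negativity (0.91·||x-y|| ≥ 0), identity (0.91·||x-y|| = 0 ⟺ ||x-y|| = 0 ⟺ x = y), symmetry (||x-y|| = ||y-x||), and the triangle inequality (0.91·||x-z|| ≤ 0.91·||x-y|| + 0.91·||y-z||). So d is a metric.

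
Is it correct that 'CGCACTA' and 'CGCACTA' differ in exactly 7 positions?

Differing positions: none. Hamming distance = 0, so the claim that d_H = 7 is false.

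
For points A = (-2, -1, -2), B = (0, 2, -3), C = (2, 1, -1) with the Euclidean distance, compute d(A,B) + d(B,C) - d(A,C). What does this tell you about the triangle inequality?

d(A,B) = √(2² + 3² + 1²) = √14 ≈ 3.7417, d(B,C) = √(2² + 1² + 2²) = √9 = 3, d(A,C) = √(4² + 2² + 1²) = √21 ≈ 4.5826.
d(A,B) + d(B,C) - d(A,C) = 3.7417 + 3 - 4.5826 = 6.7417 - 4.5826 = 2.1591 (to 4 decimal places). This is ≥ 0, so the triangle inequality holds for these points.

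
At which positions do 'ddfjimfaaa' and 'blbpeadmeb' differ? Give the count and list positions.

Differing positions: 1, 2, 3, 4, 5, 6, 7, 8, 9, 10. Hamming distance = 10.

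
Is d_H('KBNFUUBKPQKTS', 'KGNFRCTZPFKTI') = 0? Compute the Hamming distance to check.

Differing positions: 2, 5, 6, 7, 8, 10, 13. Hamming distance = 7, so the claim that d_H = 0 is false.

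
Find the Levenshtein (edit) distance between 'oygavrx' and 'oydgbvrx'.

Let D[i][j] be the edit distance between the first i characters of 'oygavrx' and the first j characters of 'oydgbvrx', with D[i][0] = i, D[0][j] = j, and D[i][j] = D[i-1][j-1] if the characters match, else 1 + min(D[i-1][j], D[i][j-1], D[i-1][j-1]). Filling the table (rows: prefixes of 'oygavrx', columns: prefixes of 'oydgbvrx'):
     ε  o  y  d  g  b  v  r  x
  ε  0  1  2  3  4  5  6  7  8
  o  1  0  1  2  3  4  5  6  7
  y  2  1  0  1  2  3  4  5  6
  g  3  2  1  1  1  2  3  4  5
  a  4  3  2  2  2  2  3  4  5
  v  5  4  3  3  3  3  2  3  4
  r  6  5  4  4  4  4  3  2  3
  x  7  6  5  5  5  5  4  3  2
The bottom-right entry gives D[7][8] = 2, so no sequence of fewer than 2 edits works. Backtracking through the table gives one optimal edit sequence (2 edits):
  oygavrx → oydgavrx (ins d @3)
  oydgavrx → oydgbvrx (sub a→b @5)
Edit distance = 2.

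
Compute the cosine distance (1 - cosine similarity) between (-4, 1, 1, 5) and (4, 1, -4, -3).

With u = (-4, 1, 1, 5), v = (4, 1, -4, -3):
u·v = (-4)·4 + 1·1 + 1·(-4) + 5·(-3) = (-16) + 1 + (-4) + (-15) = -34.
|u| = √((-4)² + 1² + 1² + 5²) = √43, |v| = √(4² + 1² + (-4)² + (-3)²) = √42, so |u||v| = √(43·42) = √1806.
cos θ = (u·v)/(|u||v|) = -34/√1806 ≈ -0.8001
Cosine distance = 1 - cos θ ≈ 1 - (-0.8001) = 1.8001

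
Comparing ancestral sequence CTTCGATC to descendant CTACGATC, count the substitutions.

Differing positions: 3. Hamming distance = 1.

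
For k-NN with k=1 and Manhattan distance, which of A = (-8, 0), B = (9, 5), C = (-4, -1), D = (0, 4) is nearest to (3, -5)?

Distances: d(A) = 16, d(B) = 16, d(C) = 11, d(D) = 12. Nearest: C = (-4, -1) with distance 11.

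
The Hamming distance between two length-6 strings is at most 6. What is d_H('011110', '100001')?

Differing positions: 1, 2, 3, 4, 5, 6. Hamming distance = 6. The maximum possible Hamming distance for length-6 strings is 6, so d_H/6 = 6/6 = 1.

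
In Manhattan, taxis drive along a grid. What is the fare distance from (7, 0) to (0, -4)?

Σ|x_i - y_i| = |7 - 0| + |0 - (-4)| = 7 + 4 = 11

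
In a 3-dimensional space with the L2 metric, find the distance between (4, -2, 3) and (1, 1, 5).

(Σ|x_i - y_i|^2)^(1/2) = (|4 - 1|^2 + |-2 - 1|^2 + |3 - 5|^2)^(1/2)
= (3^2 + 3^2 + 2^2)^(1/2) = (9 + 9 + 4)^(1/2) = (22)^(1/2) ≈ 4.6904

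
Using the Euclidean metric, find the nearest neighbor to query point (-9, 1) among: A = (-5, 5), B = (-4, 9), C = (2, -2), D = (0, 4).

Distances: d(A) ≈ 5.6569, d(B) ≈ 9.434, d(C) ≈ 11.4018, d(D) ≈ 9.4868. Nearest: A = (-5, 5) with distance 5.6569.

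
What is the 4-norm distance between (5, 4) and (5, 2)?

(Σ|x_i - y_i|^4)^(1/4) = (|5 - 5|^4 + |4 - 2|^4)^(1/4)
= (0^4 + 2^4)^(1/4) = (0 + 16)^(1/4) = (16)^(1/4) = 2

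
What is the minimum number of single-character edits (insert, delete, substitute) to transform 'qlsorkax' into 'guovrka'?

Let D[i][j] be the edit distance between the first i characters of 'qlsorkax' and the first j characters of 'guovrka', with D[i][0] = i, D[0][j] = j, and D[i][j] = D[i-1][j-1] if the characters match, else 1 + min(D[i-1][j], D[i][j-1], D[i-1][j-1]). Filling the table (rows: prefixes of 'qlsorkax', columns: prefixes of 'guovrka'):
     ε  g  u  o  v  r  k  a
  ε  0  1  2  3  4  5  6  7
  q  1  1  2  3  4  5  6  7
  l  2  2  2  3  4  5  6  7
  s  3  3  3  3  4  5  6  7
  o  4  4  4  3  4  5  6  7
  r  5  5  5  4  4  4  5  6
  k  6  6  6  5  5  5  4  5
  a  7  7  7  6  6  6  5  4
  x  8  8  8  7  7  7  6  5
The bottom-right entry gives D[8][7] = 5, so no sequence of fewer than 5 edits works. Backtracking through the table gives one optimal edit sequence (5 edits):
  qlsorkax → glsorkax (sub q→g @1)
  glsorkax → gusorkax (sub l→u @2)
  gusorkax → guoorkax (sub s→o @3)
  guoorkax → guovrkax (sub o→v @4)
  guovrkax → guovrka (del x @8)
Edit distance = 5.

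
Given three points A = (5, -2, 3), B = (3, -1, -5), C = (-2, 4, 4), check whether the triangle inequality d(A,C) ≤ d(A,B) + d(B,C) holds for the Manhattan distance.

d(A,B) = 2 + 1 + 8 = 11, d(B,C) = 5 + 5 + 9 = 19, d(A,C) = 7 + 6 + 1 = 14.
d(A,C) = 14 ≤ 11 + 19 = 30. Triangle inequality is satisfied.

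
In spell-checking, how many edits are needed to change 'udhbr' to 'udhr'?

Let D[i][j] be the edit distance between the first i characters of 'udhbr' and the first j characters of 'udhr', with D[i][0] = i, D[0][j] = j, and D[i][j] = D[i-1][j-1] if the characters match, else 1 + min(D[i-1][j], D[i][j-1], D[i-1][j-1]). Filling the table (rows: prefixes of 'udhbr', columns: prefixes of 'udhr'):
     ε  u  d  h  r
  ε  0  1  2  3  4
  u  1  0  1  2  3
  d  2  1  0  1  2
  h  3  2  1  0  1
  b  4  3  2  1  1
  r  5  4  3  2  1
The bottom-right entry gives D[5][4] = 1, so no sequence of fewer than 1 edit works. Backtracking through the table gives one optimal edit sequence (1 edit):
  udhbr → udhr (del b @4)
Edit distance = 1.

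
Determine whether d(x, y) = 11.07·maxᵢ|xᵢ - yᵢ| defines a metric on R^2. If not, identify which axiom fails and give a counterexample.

Yes. The L∞ (Chebyshev) norm induces a metric on R^2, and multiplying a metric by a positive constant 11.07 > 0 preserves all four axioms: non-negativity (11.07·||x-y|| ≥ 0), identity (11.07·||x-y|| = 0 ⟺ ||x-y|| = 0 ⟺ x = y), symmetry (||x-y|| = ||y-x||), and the triangle inequality (11.07·||x-z|| ≤ 11.07·||x-y|| + 11.07·||y-z||). So d is a metric.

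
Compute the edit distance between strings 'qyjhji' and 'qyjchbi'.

Let D[i][j] be the edit distance between the first i characters of 'qyjhji' and the first j characters of 'qyjchbi', with D[i][0] = i, D[0][j] = j, and D[i][j] = D[i-1][j-1] if the characters match, else 1 + min(D[i-1][j], D[i][j-1], D[i-1][j-1]). Filling the table (rows: prefixes of 'qyjhji', columns: prefixes of 'qyjchbi'):
     ε  q  y  j  c  h  b  i
  ε  0  1  2  3  4  5  6  7
  q  1  0  1  2  3  4  5  6
  y  2  1  0  1  2  3  4  5
  j  3  2  1  0  1  2  3  4
  h  4  3  2  1  1  1  2  3
  j  5  4  3  2  2  2  2  3
  i  6  5  4  3  3  3  3  2
The bottom-right entry gives D[6][7] = 2, so no sequence of fewer than 2 edits works. Backtracking through the table gives one optimal edit sequence (2 edits):
  qyjhji → qyjchji (ins c @4)
  qyjchji → qyjchbi (sub j→b @6)
Edit distance = 2.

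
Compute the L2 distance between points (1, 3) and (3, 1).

(Σ|x_i - y_i|^2)^(1/2) = (|1 - 3|^2 + |3 - 1|^2)^(1/2)
= (2^2 + 2^2)^(1/2) = (4 + 4)^(1/2) = (8)^(1/2) ≈ 2.8284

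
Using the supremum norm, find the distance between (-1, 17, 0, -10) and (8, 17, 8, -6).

max(|x_i - y_i|) = max(|-1 - 8|, |17 - 17|, |0 - 8|, |-10 - (-6)|) = max(9, 0, 8, 4) = 9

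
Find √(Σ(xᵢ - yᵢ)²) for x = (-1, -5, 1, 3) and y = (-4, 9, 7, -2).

√(Σ(x_i - y_i)²) = √((-1 - (-4))² + (-5 - 9)² + (1 - 7)² + (3 - (-2))²)
= √(3² + (-14)² + (-6)² + 5²) = √(9 + 196 + 36 + 25) = √266 ≈ 16.3095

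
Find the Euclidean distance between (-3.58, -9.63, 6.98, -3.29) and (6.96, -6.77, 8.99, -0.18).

√(Σ(x_i - y_i)²) = √((-3.58 - 6.96)² + (-9.63 - (-6.77))² + (6.98 - 8.99)² + (-3.29 - (-0.18))²)
= √((-10.54)² + (-2.86)² + (-2.01)² + (-3.11)²) = √(111.0916 + 8.1796 + 4.0401 + 9.6721) = √132.9834 ≈ 11.5318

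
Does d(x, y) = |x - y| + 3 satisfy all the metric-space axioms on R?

No. d fails identity of indiscernibles (specifically d(x,x) = 0): d(8, 8) = |8 - 8| + 3 = 0 + 3 = 3 ≠ 0.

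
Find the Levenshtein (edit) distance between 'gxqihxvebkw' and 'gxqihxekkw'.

Let D[i][j] be the edit distance between the first i characters of 'gxqihxvebkw' and the first j characters of 'gxqihxekkw', with D[i][0] = i, D[0][j] = j, and D[i][j] = D[i-1][j-1] if the characters match, else 1 + min(D[i-1][j], D[i][j-1], D[i-1][j-1]). Filling the table (rows: prefixes of 'gxqihxvebkw', columns: prefixes of 'gxqihxekkw'):
     ε  g  x  q  i  h  x  e  k  k  w
  ε  0  1  2  3  4  5  6  7  8  9 10
  g  1  0  1  2  3  4  5  6  7  8  9
  x  2  1  0  1  2  3  4  5  6  7  8
  q  3  2  1  0  1  2  3  4  5  6  7
  i  4  3  2  1  0  1  2  3  4  5  6
  h  5  4  3  2  1  0  1  2  3  4  5
  x  6  5  4  3  2  1  0  1  2  3  4
  v  7  6  5  4  3  2  1  1  2  3  4
  e  8  7  6  5  4  3  2  1  2  3  4
  b  9  8  7  6  5  4  3  2  2  3  4
  k 10  9  8  7  6  5  4  3  2  2  3
  w 11 10  9  8  7  6  5  4  3  3  2
The bottom-right entry gives D[11][10] = 2, so no sequence of fewer than 2 edits works. Backtracking through the table gives one optimal edit sequence (2 edits):
  gxqihxvebkw → gxqihxebkw (del v @7)
  gxqihxebkw → gxqihxekkw (sub b→k @8)
Edit distance = 2.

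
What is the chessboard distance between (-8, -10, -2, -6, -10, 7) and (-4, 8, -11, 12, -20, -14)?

max(|x_i - y_i|) = max(|-8 - (-4)|, |-10 - 8|, |-2 - (-11)|, |-6 - 12|, |-10 - (-20)|, |7 - (-14)|) = max(4, 18, 9, 18, 10, 21) = 21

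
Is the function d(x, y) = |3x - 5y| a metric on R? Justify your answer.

No. d fails symmetry: d(2, 9) = |3·2 - 5·9| = |-39| = 39, but d(9, 2) = |3·9 - 5·2| = |17| = 17. Since 39 ≠ 17, d(x,y) ≠ d(y,x) in general.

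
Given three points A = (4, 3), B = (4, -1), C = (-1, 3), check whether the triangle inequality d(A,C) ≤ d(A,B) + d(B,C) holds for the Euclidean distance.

d(A,B) = √(0² + 4²) = √16 = 4, d(B,C) = √(5² + 4²) = √41 ≈ 6.4031, d(A,C) = √(5² + 0²) = √25 = 5.
d(A,C) = 5 ≤ 4 + 6.4031 = 10.4031. Triangle inequality is satisfied.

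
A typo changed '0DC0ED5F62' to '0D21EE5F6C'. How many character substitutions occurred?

Differing positions: 3, 4, 6, 10. Hamming distance = 4.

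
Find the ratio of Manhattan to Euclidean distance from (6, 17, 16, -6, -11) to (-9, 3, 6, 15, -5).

L1 = |6 - (-9)| + |17 - 3| + |16 - 6| + |-6 - 15| + |-11 - (-5)| = 15 + 14 + 10 + 21 + 6 = 66
L2 = √(15² + 14² + 10² + 21² + 6²) = √998 ≈ 31.5911
L1 ≥ L2 always (equality iff movement is along one axis); L1 > L2 here.
Ratio L1/L2 = 66/√998 ≈ 2.0892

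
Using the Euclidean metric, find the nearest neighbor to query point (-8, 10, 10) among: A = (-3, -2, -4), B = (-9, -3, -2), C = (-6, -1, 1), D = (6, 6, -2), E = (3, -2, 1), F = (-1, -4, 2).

Distances: d(A) ≈ 19.105, d(B) ≈ 17.72, d(C) ≈ 14.3527, d(D) ≈ 18.868, d(E) ≈ 18.6011, d(F) ≈ 17.5784. Nearest: C = (-6, -1, 1) with distance 14.3527.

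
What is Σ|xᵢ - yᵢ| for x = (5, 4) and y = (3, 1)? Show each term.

Σ|x_i - y_i| = |5 - 3| + |4 - 1| = 2 + 3 = 5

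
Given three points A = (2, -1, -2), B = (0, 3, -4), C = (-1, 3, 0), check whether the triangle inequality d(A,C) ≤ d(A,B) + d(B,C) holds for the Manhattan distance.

d(A,B) = 2 + 4 + 2 = 8, d(B,C) = 1 + 0 + 4 = 5, d(A,C) = 3 + 4 + 2 = 9.
d(A,C) = 9 ≤ 8 + 5 = 13. Triangle inequality is satisfied.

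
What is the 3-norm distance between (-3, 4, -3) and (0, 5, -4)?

(Σ|x_i - y_i|^3)^(1/3) = (|-3 - 0|^3 + |4 - 5|^3 + |-3 - (-4)|^3)^(1/3)
= (3^3 + 1^3 + 1^3)^(1/3) = (27 + 1 + 1)^(1/3) = (29)^(1/3) ≈ 3.0723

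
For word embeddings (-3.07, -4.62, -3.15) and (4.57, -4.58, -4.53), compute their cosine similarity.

With u = (-3.07, -4.62, -3.15), v = (4.57, -4.58, -4.53):
u·v = (-3.07)·4.57 + (-4.62)·(-4.58) + (-3.15)·(-4.53) = (-14.0299) + 21.1596 + 14.2695 = 21.3992.
|u| = √((-3.07)² + (-4.62)² + (-3.15)²) = √(9.4249 + 21.3444 + 9.9225) = √40.6918, |v| = √(4.57² + (-4.58)² + (-4.53)²) = √(20.8849 + 20.9764 + 20.5209) = √62.3822.
cos θ = (u·v)/(|u||v|) = 21.3992/(√40.6918·√62.3822) ≈ 0.4247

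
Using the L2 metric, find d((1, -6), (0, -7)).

√(Σ(x_i - y_i)²) = √((1 - 0)² + (-6 - (-7))²)
= √(1² + 1²) = √(1 + 1) = √2 ≈ 1.4142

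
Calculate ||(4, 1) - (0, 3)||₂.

√(Σ(x_i - y_i)²) = √((4 - 0)² + (1 - 3)²)
= √(4² + (-2)²) = √(16 + 4) = √20 ≈ 4.4721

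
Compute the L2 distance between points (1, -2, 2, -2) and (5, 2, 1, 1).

(Σ|x_i - y_i|^2)^(1/2) = (|1 - 5|^2 + |-2 - 2|^2 + |2 - 1|^2 + |-2 - 1|^2)^(1/2)
= (4^2 + 4^2 + 1^2 + 3^2)^(1/2) = (16 + 16 + 1 + 9)^(1/2) = (42)^(1/2) ≈ 6.4807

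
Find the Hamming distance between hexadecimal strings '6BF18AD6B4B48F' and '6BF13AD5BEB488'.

Differing positions: 5, 8, 10, 14. Hamming distance = 4.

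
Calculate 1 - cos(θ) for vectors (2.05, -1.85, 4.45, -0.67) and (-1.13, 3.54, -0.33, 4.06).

With u = (2.05, -1.85, 4.45, -0.67), v = (-1.13, 3.54, -0.33, 4.06):
u·v = 2.05·(-1.13) + (-1.85)·3.54 + 4.45·(-0.33) + (-0.67)·4.06 = (-2.3165) + (-6.549) + (-1.4685) + (-2.7202) = -13.0542.
|u| = √(2.05² + (-1.85)² + 4.45² + (-0.67)²) = √(4.2025 + 3.4225 + 19.8025 + 0.4489) = √27.8764, |v| = √((-1.13)² + 3.54² + (-0.33)² + 4.06²) = √(1.2769 + 12.5316 + 0.1089 + 16.4836) = √30.401.
cos θ = (u·v)/(|u||v|) = -13.0542/(√27.8764·√30.401) ≈ -0.4484
Cosine distance = 1 - cos θ ≈ 1 - (-0.4484) = 1.4484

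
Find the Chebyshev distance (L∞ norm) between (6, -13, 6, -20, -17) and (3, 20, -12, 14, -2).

max(|x_i - y_i|) = max(|6 - 3|, |-13 - 20|, |6 - (-12)|, |-20 - 14|, |-17 - (-2)|) = max(3, 33, 18, 34, 15) = 34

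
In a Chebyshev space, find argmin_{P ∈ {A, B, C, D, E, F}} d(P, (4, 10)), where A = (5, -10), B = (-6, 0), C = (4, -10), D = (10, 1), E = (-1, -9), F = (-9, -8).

Distances: d(A) = 20, d(B) = 10, d(C) = 20, d(D) = 9, d(E) = 19, d(F) = 18. Nearest: D = (10, 1) with distance 9.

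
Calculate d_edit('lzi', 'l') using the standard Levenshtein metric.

Let D[i][j] be the edit distance between the first i characters of 'lzi' and the first j characters of 'l', with D[i][0] = i, D[0][j] = j, and D[i][j] = D[i-1][j-1] if the characters match, else 1 + min(D[i-1][j], D[i][j-1], D[i-1][j-1]). Filling the table (rows: prefixes of 'lzi', columns: prefixes of 'l'):
     ε  l
  ε  0  1
  l  1  0
  z  2  1
  i  3  2
The bottom-right entry gives D[3][1] = 2, so no sequence of fewer than 2 edits works. Backtracking through the table gives one optimal edit sequence (2 edits):
  lzi → li (del z @2)
  li → l (del i @2)
Edit distance = 2.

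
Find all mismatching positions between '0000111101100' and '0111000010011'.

Differing positions: 2, 3, 4, 5, 6, 7, 8, 9, 10, 11, 12, 13. Hamming distance = 12.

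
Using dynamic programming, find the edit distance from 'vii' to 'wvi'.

Let D[i][j] be the edit distance between the first i characters of 'vii' and the first j characters of 'wvi', with D[i][0] = i, D[0][j] = j, and D[i][j] = D[i-1][j-1] if the characters match, else 1 + min(D[i-1][j], D[i][j-1], D[i-1][j-1]). Filling the table (rows: prefixes of 'vii', columns: prefixes of 'wvi'):
     ε  w  v  i
  ε  0  1  2  3
  v  1  1  1  2
  i  2  2  2  1
  i  3  3  3  2
The bottom-right entry gives D[3][3] = 2, so no sequence of fewer than 2 edits works. Backtracking through the table gives one optimal edit sequence (2 edits):
  vii → wii (sub v→w @1)
  wii → wvi (sub i→v @2)
Edit distance = 2.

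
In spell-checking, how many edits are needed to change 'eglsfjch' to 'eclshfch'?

Let D[i][j] be the edit distance between the first i characters of 'eglsfjch' and the first j characters of 'eclshfch', with D[i][0] = i, D[0][j] = j, and D[i][j] = D[i-1][j-1] if the characters match, else 1 + min(D[i-1][j], D[i][j-1], D[i-1][j-1]). Filling the table (rows: prefixes of 'eglsfjch', columns: prefixes of 'eclshfch'):
     ε  e  c  l  s  h  f  c  h
  ε  0  1  2  3  4  5  6  7  8
  e  1  0  1  2  3  4  5  6  7
  g  2  1  1  2  3  4  5  6  7
  l  3  2  2  1  2  3  4  5  6
  s  4  3  3  2  1  2  3  4  5
  f  5  4  4  3  2  2  2  3  4
  j  6  5  5  4  3  3  3  3  4
  c  7  6  5  5  4  4  4  3  4
  h  8  7  6  6  5  4  5  4  3
The bottom-right entry gives D[8][8] = 3, so no sequence of fewer than 3 edits works. Backtracking through the table gives one optimal edit sequence (3 edits):
  eglsfjch → eclsfjch (sub g→c @2)
  eclsfjch → eclshjch (sub f→h @5)
  eclshjch → eclshfch (sub j→f @6)
Edit distance = 3.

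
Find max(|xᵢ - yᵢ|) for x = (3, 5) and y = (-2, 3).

max(|x_i - y_i|) = max(|3 - (-2)|, |5 - 3|) = max(5, 2) = 5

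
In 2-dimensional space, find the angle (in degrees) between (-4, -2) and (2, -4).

With u = (-4, -2), v = (2, -4):
u·v = (-4)·2 + (-2)·(-4) = (-8) + 8 = 0.
|u| = √((-4)² + (-2)²) = √20, |v| = √(2² + (-4)²) = √20, so |u||v| = √(20·20) = √400 = 20.
cos θ = (u·v)/(|u||v|) = 0/20 = 0 (the vectors are orthogonal)
θ = arccos(0) = 90°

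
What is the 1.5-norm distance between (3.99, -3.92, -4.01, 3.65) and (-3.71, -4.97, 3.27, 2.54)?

(Σ|x_i - y_i|^1.5)^(1/1.5) = (|3.99 - (-3.71)|^1.5 + |-3.92 - (-4.97)|^1.5 + |-4.01 - 3.27|^1.5 + |3.65 - 2.54|^1.5)^(1/1.5)
= (7.7^1.5 + 1.05^1.5 + 7.28^1.5 + 1.11^1.5)^(1/1.5) ≈ (21.3666 + 1.0759 + 19.6425 + 1.1695)^(1/1.5) = (43.2545)^(1/1.5) ≈ 12.3222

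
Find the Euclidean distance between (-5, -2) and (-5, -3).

√(Σ(x_i - y_i)²) = √((-5 - (-5))² + (-2 - (-3))²)
= √(0² + 1²) = √(0 + 1) = √1 = 1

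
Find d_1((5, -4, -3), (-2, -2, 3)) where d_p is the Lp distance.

Σ|x_i - y_i| = |5 - (-2)| + |-4 - (-2)| + |-3 - 3| = 7 + 2 + 6 = 15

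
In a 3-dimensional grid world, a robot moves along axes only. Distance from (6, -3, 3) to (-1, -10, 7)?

Σ|x_i - y_i| = |6 - (-1)| + |-3 - (-10)| + |3 - 7| = 7 + 7 + 4 = 18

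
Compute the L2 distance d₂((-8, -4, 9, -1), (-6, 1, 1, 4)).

√(Σ(x_i - y_i)²) = √((-8 - (-6))² + (-4 - 1)² + (9 - 1)² + (-1 - 4)²)
= √((-2)² + (-5)² + 8² + (-5)²) = √(4 + 25 + 64 + 25) = √118 ≈ 10.8628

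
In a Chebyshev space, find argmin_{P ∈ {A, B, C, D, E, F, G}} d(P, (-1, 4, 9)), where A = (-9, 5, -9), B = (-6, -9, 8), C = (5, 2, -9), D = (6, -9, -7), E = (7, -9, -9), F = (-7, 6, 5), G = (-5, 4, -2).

Distances: d(A) = 18, d(B) = 13, d(C) = 18, d(D) = 16, d(E) = 18, d(F) = 6, d(G) = 11. Nearest: F = (-7, 6, 5) with distance 6.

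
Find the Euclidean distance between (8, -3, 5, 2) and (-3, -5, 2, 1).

√(Σ(x_i - y_i)²) = √((8 - (-3))² + (-3 - (-5))² + (5 - 2)² + (2 - 1)²)
= √(11² + 2² + 3² + 1²) = √(121 + 4 + 9 + 1) = √135 ≈ 11.619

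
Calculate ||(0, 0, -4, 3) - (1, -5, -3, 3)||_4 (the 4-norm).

(Σ|x_i - y_i|^4)^(1/4) = (|0 - 1|^4 + |0 - (-5)|^4 + |-4 - (-3)|^4 + |3 - 3|^4)^(1/4)
= (1^4 + 5^4 + 1^4 + 0^4)^(1/4) = (1 + 625 + 1 + 0)^(1/4) = (627)^(1/4) ≈ 5.004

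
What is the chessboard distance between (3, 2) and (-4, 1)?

max(|x_i - y_i|) = max(|3 - (-4)|, |2 - 1|) = max(7, 1) = 7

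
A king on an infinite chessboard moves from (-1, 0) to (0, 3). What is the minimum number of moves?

max(|x_i - y_i|) = max(|-1 - 0|, |0 - 3|) = max(1, 3) = 3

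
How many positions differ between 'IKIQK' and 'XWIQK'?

Differing positions: 1, 2. Hamming distance = 2.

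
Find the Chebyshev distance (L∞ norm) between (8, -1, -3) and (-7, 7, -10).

max(|x_i - y_i|) = max(|8 - (-7)|, |-1 - 7|, |-3 - (-10)|) = max(15, 8, 7) = 15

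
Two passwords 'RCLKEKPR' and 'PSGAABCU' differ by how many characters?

Differing positions: 1, 2, 3, 4, 5, 6, 7, 8. Hamming distance = 8.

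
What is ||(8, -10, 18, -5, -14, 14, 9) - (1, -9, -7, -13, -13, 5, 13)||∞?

max(|x_i - y_i|) = max(|8 - 1|, |-10 - (-9)|, |18 - (-7)|, |-5 - (-13)|, |-14 - (-13)|, |14 - 5|, |9 - 13|) = max(7, 1, 25, 8, 1, 9, 4) = 25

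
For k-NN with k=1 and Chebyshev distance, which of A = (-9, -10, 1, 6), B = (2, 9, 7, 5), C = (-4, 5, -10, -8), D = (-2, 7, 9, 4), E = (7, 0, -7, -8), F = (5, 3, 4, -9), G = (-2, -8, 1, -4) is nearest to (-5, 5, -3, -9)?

Distances: d(A) = 15, d(B) = 14, d(C) = 7, d(D) = 13, d(E) = 12, d(F) = 10, d(G) = 13. Nearest: C = (-4, 5, -10, -8) with distance 7.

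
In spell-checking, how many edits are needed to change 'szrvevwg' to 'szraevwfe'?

Let D[i][j] be the edit distance between the first i characters of 'szrvevwg' and the first j characters of 'szraevwfe', with D[i][0] = i, D[0][j] = j, and D[i][j] = D[i-1][j-1] if the characters match, else 1 + min(D[i-1][j], D[i][j-1], D[i-1][j-1]). Filling the table (rows: prefixes of 'szrvevwg', columns: prefixes of 'szraevwfe'):
     ε  s  z  r  a  e  v  w  f  e
  ε  0  1  2  3  4  5  6  7  8  9
  s  1  0  1  2  3  4  5  6  7  8
  z  2  1  0  1  2  3  4  5  6  7
  r  3  2  1  0  1  2  3  4  5  6
  v  4  3  2  1  1  2  2  3  4  5
  e  5  4  3  2  2  1  2  3  4  4
  v  6  5  4  3  3  2  1  2  3  4
  w  7  6  5  4  4  3  2  1  2  3
  g  8  7  6  5  5  4  3  2  2  3
The bottom-right entry gives D[8][9] = 3, so no sequence of fewer than 3 edits works. Backtracking through the table gives one optimal edit sequence (3 edits):
  szrvevwg → szraevwg (sub v→a @4)
  szraevwg → szraevwfg (ins f @8)
  szraevwfg → szraevwfe (sub g→e @9)
Edit distance = 3.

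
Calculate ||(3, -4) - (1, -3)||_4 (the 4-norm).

(Σ|x_i - y_i|^4)^(1/4) = (|3 - 1|^4 + |-4 - (-3)|^4)^(1/4)
= (2^4 + 1^4)^(1/4) = (16 + 1)^(1/4) = (17)^(1/4) ≈ 2.0305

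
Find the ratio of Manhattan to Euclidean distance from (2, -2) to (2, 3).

L1 = |2 - 2| + |-2 - 3| = 0 + 5 = 5
L2 = √(0² + 5²) = √25 = 5
L1 ≥ L2 always (equality iff movement is along one axis); L1 = L2 here (movement is along a single axis).
Ratio L1/L2 = 5/5 = 1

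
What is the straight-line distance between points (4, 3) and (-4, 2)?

√(Σ(x_i - y_i)²) = √((4 - (-4))² + (3 - 2)²)
= √(8² + 1²) = √(64 + 1) = √65 ≈ 8.0623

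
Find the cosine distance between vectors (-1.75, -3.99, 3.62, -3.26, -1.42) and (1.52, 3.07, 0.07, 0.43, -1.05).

With u = (-1.75, -3.99, 3.62, -3.26, -1.42), v = (1.52, 3.07, 0.07, 0.43, -1.05):
u·v = (-1.75)·1.52 + (-3.99)·3.07 + 3.62·0.07 + (-3.26)·0.43 + (-1.42)·(-1.05) = (-2.66) + (-12.2493) + 0.2534 + (-1.4018) + 1.491 = -14.5667.
|u| = √((-1.75)² + (-3.99)² + 3.62² + (-3.26)² + (-1.42)²) = √(3.0625 + 15.9201 + 13.1044 + 10.6276 + 2.0164) = √44.731, |v| = √(1.52² + 3.07² + 0.07² + 0.43² + (-1.05)²) = √(2.3104 + 9.4249 + 0.0049 + 0.1849 + 1.1025) = √13.0276.
cos θ = (u·v)/(|u||v|) = -14.5667/(√44.731·√13.0276) ≈ -0.6034
Cosine distance = 1 - cos θ ≈ 1 - (-0.6034) = 1.6034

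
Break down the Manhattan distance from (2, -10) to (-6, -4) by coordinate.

Σ|x_i - y_i| = |2 - (-6)| + |-10 - (-4)| = 8 + 6 = 14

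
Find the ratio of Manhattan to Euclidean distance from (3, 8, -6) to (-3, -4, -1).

L1 = |3 - (-3)| + |8 - (-4)| + |-6 - (-1)| = 6 + 12 + 5 = 23
L2 = √(6² + 12² + 5²) = √205 ≈ 14.3178
L1 ≥ L2 always (equality iff movement is along one axis); L1 > L2 here.
Ratio L1/L2 = 23/√205 ≈ 1.6064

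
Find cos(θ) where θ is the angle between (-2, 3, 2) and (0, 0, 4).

With u = (-2, 3, 2), v = (0, 0, 4):
u·v = (-2)·0 + 3·0 + 2·4 = 0 + 0 + 8 = 8.
|u| = √((-2)² + 3² + 2²) = √17, |v| = √(0² + 0² + 4²) = √16, so |u||v| = √(17·16) = √272.
cos θ = (u·v)/(|u||v|) = 8/√272 ≈ 0.4851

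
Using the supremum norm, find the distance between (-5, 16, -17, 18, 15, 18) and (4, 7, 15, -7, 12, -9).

max(|x_i - y_i|) = max(|-5 - 4|, |16 - 7|, |-17 - 15|, |18 - (-7)|, |15 - 12|, |18 - (-9)|) = max(9, 9, 32, 25, 3, 27) = 32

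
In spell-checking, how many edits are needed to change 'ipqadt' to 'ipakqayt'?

Let D[i][j] be the edit distance between the first i characters of 'ipqadt' and the first j characters of 'ipakqayt', with D[i][0] = i, D[0][j] = j, and D[i][j] = D[i-1][j-1] if the characters match, else 1 + min(D[i-1][j], D[i][j-1], D[i-1][j-1]). Filling the table (rows: prefixes of 'ipqadt', columns: prefixes of 'ipakqayt'):
     ε  i  p  a  k  q  a  y  t
  ε  0  1  2  3  4  5  6  7  8
  i  1  0  1  2  3  4  5  6  7
  p  2  1  0  1  2  3  4  5  6
  q  3  2  1  1  2  2  3  4  5
  a  4  3  2  1  2  3  2  3  4
  d  5  4  3  2  2  3  3  3  4
  t  6  5  4  3  3  3  4  4  3
The bottom-right entry gives D[6][8] = 3, so no sequence of fewer than 3 edits works. Backtracking through the table gives one optimal edit sequence (3 edits):
  ipqadt → ipaqadt (ins a @3)
  ipaqadt → ipakqadt (ins k @4)
  ipakqadt → ipakqayt (sub d→y @7)
Edit distance = 3.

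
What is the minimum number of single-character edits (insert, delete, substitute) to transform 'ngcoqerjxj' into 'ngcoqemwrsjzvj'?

Let D[i][j] be the edit distance between the first i characters of 'ngcoqerjxj' and the first j characters of 'ngcoqemwrsjzvj', with D[i][0] = i, D[0][j] = j, and D[i][j] = D[i-1][j-1] if the characters match, else 1 + min(D[i-1][j], D[i][j-1], D[i-1][j-1]). Filling the table (rows: prefixes of 'ngcoqerjxj', columns: prefixes of 'ngcoqemwrsjzvj'):
     ε  n  g  c  o  q  e  m  w  r  s  j  z  v  j
  ε  0  1  2  3  4  5  6  7  8  9 10 11 12 13 14
  n  1  0  1  2  3  4  5  6  7  8  9 10 11 12 13
  g  2  1  0  1  2  3  4  5  6  7  8  9 10 11 12
  c  3  2  1  0  1  2  3  4  5  6  7  8  9 10 11
  o  4  3  2  1  0  1  2  3  4  5  6  7  8  9 10
  q  5  4  3  2  1  0  1  2  3  4  5  6  7  8  9
  e  6  5  4  3  2  1  0  1  2  3  4  5  6  7  8
  r  7  6  5  4  3  2  1  1  2  2  3  4  5  6  7
  j  8  7  6  5  4  3  2  2  2  3  3  3  4  5  6
  x  9  8  7  6  5  4  3  3  3  3  4  4  4  5  6
  j 10  9  8  7  6  5  4  4  4  4  4  4  5  5  5
The bottom-right entry gives D[10][14] = 5, so no sequence of fewer than 5 edits works. Backtracking through the table gives one optimal edit sequence (5 edits):
  ngcoqerjxj → ngcoqemrjxj (ins m @7)
  ngcoqemrjxj → ngcoqemwrjxj (ins w @8)
  ngcoqemwrjxj → ngcoqemwrsjxj (ins s @10)
  ngcoqemwrsjxj → ngcoqemwrsjzxj (ins z @12)
  ngcoqemwrsjzxj → ngcoqemwrsjzvj (sub x→v @13)
Edit distance = 5.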